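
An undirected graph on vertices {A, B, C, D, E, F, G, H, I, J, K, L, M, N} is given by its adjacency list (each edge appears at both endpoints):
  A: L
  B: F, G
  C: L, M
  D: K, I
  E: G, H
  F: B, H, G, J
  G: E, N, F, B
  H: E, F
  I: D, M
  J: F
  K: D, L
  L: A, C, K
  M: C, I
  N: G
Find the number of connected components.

Component: {A, C, D, I, K, L, M}
Component: {B, E, F, G, H, J, N}

2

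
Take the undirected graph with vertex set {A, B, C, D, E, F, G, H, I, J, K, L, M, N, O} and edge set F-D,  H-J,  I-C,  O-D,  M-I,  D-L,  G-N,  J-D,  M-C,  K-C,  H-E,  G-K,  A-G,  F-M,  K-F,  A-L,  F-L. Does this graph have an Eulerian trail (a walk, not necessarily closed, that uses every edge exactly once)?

Degrees: A:2, B:0, C:3, D:4, E:1, F:4, G:3, H:2, I:2, J:2, K:3, L:3, M:3, N:1, O:1
Odd-degree vertices: C, E, G, K, L, M, N, O (8 total).
An Eulerian trail requires 0 or 2 odd-degree vertices; here there are 8.

No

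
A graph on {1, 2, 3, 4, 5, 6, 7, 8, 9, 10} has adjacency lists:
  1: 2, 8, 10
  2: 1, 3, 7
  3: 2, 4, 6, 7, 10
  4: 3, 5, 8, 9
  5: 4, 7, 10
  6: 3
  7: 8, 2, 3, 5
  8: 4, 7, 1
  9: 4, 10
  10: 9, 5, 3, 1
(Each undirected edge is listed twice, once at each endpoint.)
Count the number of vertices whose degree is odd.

Degrees: 1:3, 2:3, 3:5, 4:4, 5:3, 6:1, 7:4, 8:3, 9:2, 10:4
Odd-degree vertices: 1, 2, 3, 5, 6, 8.

6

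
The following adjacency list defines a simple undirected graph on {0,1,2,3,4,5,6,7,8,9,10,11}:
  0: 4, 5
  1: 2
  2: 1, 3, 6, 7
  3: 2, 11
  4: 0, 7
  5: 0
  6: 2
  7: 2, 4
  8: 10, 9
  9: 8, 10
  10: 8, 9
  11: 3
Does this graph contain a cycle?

|V| = 12, |E| = 11, number of components = 2.
One cycle is 8-9-10-8.

Yes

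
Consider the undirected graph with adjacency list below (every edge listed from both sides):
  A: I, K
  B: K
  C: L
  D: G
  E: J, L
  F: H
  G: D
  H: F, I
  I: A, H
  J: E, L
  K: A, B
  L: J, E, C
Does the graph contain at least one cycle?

The graph has 12 vertices, 10 edges, and 3 connected components.
Since 10 > 12 - 3, a cycle must exist; for instance L-E-J-L.

Yes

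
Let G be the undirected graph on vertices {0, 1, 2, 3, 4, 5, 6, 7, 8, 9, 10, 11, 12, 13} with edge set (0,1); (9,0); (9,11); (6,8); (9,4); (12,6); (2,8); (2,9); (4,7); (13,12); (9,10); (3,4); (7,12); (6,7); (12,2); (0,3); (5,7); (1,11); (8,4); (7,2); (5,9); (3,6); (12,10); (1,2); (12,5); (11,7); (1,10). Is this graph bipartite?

6-7-12-6 is an odd cycle (length 3), and a bipartite graph can contain only even cycles.

No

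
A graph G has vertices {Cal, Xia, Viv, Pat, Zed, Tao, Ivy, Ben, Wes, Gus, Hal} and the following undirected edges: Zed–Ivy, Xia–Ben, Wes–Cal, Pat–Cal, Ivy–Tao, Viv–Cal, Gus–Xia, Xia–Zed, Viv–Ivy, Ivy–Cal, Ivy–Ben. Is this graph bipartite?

The cycle Cal-Viv-Ivy-Cal has length 3, which is odd, so the graph is not bipartite.

No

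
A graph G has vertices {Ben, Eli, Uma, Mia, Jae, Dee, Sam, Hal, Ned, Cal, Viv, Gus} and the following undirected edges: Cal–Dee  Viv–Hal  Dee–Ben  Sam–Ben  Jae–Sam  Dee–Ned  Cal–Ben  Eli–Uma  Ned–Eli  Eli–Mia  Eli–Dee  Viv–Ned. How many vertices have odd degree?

6

Degrees: Ben:3, Eli:4, Uma:1, Mia:1, Jae:1, Dee:4, Sam:2, Hal:1, Ned:3, Cal:2, Viv:2, Gus:0
Odd-degree vertices: Ben, Uma, Mia, Jae, Hal, Ned.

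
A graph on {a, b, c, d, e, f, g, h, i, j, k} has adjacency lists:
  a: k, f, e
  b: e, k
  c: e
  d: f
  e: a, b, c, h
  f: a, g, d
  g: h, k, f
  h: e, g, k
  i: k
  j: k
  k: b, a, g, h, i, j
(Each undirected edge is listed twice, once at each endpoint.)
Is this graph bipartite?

No

h-g-k-h is an odd cycle (length 3), and a bipartite graph can contain only even cycles.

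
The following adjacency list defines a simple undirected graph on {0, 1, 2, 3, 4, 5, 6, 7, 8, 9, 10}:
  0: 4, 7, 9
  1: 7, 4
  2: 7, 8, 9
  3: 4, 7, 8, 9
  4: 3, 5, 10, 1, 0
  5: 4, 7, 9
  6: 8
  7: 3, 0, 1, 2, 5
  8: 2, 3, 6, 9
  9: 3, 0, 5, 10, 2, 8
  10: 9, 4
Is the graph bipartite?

The cycle 3-8-9-3 has length 3, which is odd, so the graph is not bipartite.

No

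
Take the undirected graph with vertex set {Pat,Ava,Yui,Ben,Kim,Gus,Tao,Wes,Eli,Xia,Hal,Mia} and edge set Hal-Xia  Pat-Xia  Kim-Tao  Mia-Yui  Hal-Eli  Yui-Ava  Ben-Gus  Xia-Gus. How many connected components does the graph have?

4

Component: {Wes}
Component: {Kim, Tao}
Component: {Ava, Yui, Mia}
Component: {Pat, Ben, Gus, Eli, Xia, Hal}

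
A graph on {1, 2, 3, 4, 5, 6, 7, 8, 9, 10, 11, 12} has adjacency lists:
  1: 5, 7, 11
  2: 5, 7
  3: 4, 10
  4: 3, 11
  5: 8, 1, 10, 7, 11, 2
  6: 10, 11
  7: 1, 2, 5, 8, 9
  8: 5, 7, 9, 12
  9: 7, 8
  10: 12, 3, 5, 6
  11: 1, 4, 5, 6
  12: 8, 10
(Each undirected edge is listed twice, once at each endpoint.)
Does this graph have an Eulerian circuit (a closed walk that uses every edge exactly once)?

Degrees: 1:3, 2:2, 3:2, 4:2, 5:6, 6:2, 7:5, 8:4, 9:2, 10:4, 11:4, 12:2
Vertices with odd degree: 1, 7. An Eulerian circuit requires all degrees even.

No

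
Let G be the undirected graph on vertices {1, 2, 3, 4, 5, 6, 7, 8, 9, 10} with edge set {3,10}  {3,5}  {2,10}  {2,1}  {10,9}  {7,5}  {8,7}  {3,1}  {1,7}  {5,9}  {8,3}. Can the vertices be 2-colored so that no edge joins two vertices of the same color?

Color {2, 3, 4, 6, 7, 9} black and {1, 5, 8, 10} white. No edge joins two same-colored vertices, so the graph is bipartite.

Yes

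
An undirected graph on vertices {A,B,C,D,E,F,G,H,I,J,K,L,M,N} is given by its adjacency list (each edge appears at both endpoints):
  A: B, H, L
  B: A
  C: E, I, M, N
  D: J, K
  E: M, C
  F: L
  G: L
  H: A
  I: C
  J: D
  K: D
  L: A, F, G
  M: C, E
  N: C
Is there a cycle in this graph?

|V| = 14, |E| = 12, number of components = 3.
One cycle is C-E-M-C.

Yes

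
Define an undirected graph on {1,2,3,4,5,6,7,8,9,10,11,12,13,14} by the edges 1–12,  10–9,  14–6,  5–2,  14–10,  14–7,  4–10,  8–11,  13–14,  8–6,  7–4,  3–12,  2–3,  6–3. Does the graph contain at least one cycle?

The graph has 14 vertices, 14 edges, and 1 connected component.
One cycle is 14-10-4-7-14.

Yes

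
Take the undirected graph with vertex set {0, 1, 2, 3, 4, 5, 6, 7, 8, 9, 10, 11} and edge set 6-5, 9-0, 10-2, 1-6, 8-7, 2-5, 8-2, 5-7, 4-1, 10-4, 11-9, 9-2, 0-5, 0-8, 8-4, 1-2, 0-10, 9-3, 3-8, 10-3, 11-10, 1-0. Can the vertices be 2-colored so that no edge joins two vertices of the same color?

Color {1, 5, 8, 9, 10} black and {0, 2, 3, 4, 6, 7, 11} white. No edge joins two same-colored vertices, so the graph is bipartite.

Yes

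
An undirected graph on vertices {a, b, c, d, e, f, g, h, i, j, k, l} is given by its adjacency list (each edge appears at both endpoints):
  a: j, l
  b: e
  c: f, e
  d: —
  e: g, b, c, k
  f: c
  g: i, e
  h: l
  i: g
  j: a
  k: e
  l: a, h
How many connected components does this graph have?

Component: {d}
Component: {a, h, j, l}
Component: {b, c, e, f, g, i, k}

3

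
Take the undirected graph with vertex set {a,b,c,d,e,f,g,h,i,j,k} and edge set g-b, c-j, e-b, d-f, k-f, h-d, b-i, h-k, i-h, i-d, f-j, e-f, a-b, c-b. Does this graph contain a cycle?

|V| = 11, |E| = 14, number of components = 1.
One cycle is b-i-h-d-f-e-b.

Yes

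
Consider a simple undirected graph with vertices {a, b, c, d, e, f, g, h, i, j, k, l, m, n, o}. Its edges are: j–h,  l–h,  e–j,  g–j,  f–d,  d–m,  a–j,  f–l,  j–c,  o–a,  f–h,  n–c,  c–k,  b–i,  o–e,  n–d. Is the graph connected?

Component: {b, i}
Component: {a, c, d, e, f, g, h, j, k, l, m, n, o}
There are 2 separate components, so the graph is not connected.

No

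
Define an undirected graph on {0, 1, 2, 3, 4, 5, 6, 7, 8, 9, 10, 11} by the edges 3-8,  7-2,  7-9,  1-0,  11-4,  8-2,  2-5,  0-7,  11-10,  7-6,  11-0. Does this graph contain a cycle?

|V| = 12, |E| = 11, number of components = 1.
A forest on 12 vertices with 1 component has exactly 11 edges, which matches — so no cycle.

No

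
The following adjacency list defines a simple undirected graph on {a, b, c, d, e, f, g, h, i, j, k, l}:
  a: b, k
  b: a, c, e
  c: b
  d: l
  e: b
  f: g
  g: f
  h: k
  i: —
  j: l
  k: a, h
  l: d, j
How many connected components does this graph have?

4

Component: {i}
Component: {f, g}
Component: {d, j, l}
Component: {a, b, c, e, h, k}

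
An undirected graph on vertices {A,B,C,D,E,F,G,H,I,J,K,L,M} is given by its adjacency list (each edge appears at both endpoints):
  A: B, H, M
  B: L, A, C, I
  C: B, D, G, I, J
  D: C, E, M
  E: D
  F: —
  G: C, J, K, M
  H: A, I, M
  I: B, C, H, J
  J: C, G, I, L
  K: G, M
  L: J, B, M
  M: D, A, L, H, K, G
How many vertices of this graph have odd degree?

6

Degrees: A:3, B:4, C:5, D:3, E:1, F:0, G:4, H:3, I:4, J:4, K:2, L:3, M:6
Odd-degree vertices: A, C, D, E, H, L.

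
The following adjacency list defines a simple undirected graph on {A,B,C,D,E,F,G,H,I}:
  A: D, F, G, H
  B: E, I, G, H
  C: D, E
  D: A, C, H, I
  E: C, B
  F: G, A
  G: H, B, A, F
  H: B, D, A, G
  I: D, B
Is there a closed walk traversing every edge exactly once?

Yes

Degrees: A:4, B:4, C:2, D:4, E:2, F:2, G:4, H:4, I:2
All degrees are even and the non-isolated vertices are connected — an Eulerian circuit exists.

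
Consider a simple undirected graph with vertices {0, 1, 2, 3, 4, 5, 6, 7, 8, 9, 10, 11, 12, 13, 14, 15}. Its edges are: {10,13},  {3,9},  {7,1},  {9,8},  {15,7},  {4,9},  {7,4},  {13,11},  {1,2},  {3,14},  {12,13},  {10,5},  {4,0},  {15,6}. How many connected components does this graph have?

2

Component: {5, 10, 11, 12, 13}
Component: {0, 1, 2, 3, 4, 6, 7, 8, 9, 14, 15}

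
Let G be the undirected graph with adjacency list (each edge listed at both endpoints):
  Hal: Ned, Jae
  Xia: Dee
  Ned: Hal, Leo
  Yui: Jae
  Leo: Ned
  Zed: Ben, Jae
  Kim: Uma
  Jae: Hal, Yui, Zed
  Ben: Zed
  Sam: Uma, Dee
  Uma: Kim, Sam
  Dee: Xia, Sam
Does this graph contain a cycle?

|V| = 12, |E| = 10, number of components = 2.
A forest on 12 vertices with 2 components has exactly 10 edges, which matches — so no cycle.

No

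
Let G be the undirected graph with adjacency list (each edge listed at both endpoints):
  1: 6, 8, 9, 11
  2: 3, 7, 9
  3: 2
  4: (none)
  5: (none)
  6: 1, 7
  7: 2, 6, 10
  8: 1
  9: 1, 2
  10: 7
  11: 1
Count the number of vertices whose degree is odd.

6

Degrees: 1:4, 2:3, 3:1, 4:0, 5:0, 6:2, 7:3, 8:1, 9:2, 10:1, 11:1
Odd-degree vertices: 2, 3, 7, 8, 10, 11.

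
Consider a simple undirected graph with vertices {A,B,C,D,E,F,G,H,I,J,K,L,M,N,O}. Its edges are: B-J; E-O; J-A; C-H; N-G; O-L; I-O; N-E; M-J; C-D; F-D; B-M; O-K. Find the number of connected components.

Component: {A, B, J, M}
Component: {C, D, F, H}
Component: {E, G, I, K, L, N, O}

3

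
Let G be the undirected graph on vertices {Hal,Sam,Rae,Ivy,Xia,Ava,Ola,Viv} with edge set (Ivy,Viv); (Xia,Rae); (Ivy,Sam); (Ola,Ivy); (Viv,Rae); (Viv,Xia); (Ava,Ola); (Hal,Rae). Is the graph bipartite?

No

Rae-Xia-Viv-Rae is an odd cycle (length 3), and a bipartite graph can contain only even cycles.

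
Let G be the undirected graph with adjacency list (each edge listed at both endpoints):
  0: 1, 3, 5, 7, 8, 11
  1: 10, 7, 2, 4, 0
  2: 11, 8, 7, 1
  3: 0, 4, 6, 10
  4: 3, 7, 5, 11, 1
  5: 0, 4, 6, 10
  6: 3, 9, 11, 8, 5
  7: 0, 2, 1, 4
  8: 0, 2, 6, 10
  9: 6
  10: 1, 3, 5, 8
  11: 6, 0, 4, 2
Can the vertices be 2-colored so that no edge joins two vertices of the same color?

4-7-1-4 is an odd cycle (length 3), and a bipartite graph can contain only even cycles.

No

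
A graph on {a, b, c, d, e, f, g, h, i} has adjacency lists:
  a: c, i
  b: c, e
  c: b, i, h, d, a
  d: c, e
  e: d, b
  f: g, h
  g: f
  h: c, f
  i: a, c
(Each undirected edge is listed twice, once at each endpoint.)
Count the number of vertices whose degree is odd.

2

Degrees: a:2, b:2, c:5, d:2, e:2, f:2, g:1, h:2, i:2
Odd-degree vertices: c, g.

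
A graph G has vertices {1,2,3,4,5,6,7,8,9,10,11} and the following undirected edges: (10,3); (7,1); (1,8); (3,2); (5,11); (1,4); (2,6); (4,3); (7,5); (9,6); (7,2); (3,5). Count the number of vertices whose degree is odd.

8

Degrees: 1:3, 2:3, 3:4, 4:2, 5:3, 6:2, 7:3, 8:1, 9:1, 10:1, 11:1
Odd-degree vertices: 1, 2, 5, 7, 8, 9, 10, 11.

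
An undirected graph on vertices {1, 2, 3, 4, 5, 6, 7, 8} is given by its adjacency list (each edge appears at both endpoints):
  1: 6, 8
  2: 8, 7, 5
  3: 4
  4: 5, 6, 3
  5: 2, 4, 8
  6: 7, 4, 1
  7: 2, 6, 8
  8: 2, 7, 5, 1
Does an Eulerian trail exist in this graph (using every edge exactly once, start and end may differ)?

No

Degrees: 1:2, 2:3, 3:1, 4:3, 5:3, 6:3, 7:3, 8:4
Odd-degree vertices: 2, 3, 4, 5, 6, 7 (6 total).
With 6 odd-degree vertices (more than two), no single trail can use every edge.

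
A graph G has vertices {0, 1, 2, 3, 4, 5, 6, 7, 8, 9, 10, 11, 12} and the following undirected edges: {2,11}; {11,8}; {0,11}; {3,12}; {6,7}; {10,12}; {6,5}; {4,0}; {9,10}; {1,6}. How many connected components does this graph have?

3

Component: {1, 5, 6, 7}
Component: {3, 9, 10, 12}
Component: {0, 2, 4, 8, 11}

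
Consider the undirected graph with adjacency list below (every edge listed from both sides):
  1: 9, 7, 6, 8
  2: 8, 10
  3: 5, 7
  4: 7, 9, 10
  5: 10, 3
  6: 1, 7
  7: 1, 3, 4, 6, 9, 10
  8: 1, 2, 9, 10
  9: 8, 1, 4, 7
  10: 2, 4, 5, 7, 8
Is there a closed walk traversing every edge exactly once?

No

Degrees: 1:4, 2:2, 3:2, 4:3, 5:2, 6:2, 7:6, 8:4, 9:4, 10:5
4, 10 have odd degree; an Eulerian circuit needs every degree to be even, so none exists.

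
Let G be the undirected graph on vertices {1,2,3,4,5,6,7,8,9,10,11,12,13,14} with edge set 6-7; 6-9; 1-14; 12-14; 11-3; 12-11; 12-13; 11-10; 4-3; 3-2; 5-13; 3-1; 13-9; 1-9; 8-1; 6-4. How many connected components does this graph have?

Component: {1, 2, 3, 4, 5, 6, 7, 8, 9, 10, 11, 12, 13, 14}

1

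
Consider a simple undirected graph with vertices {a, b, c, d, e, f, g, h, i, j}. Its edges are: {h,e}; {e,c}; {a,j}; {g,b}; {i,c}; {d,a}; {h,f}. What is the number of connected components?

3

Component: {b, g}
Component: {a, d, j}
Component: {c, e, f, h, i}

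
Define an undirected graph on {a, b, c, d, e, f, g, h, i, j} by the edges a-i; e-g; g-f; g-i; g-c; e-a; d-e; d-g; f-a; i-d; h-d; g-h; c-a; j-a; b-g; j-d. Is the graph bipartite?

e-g-d-e is an odd cycle (length 3), and a bipartite graph can contain only even cycles.

No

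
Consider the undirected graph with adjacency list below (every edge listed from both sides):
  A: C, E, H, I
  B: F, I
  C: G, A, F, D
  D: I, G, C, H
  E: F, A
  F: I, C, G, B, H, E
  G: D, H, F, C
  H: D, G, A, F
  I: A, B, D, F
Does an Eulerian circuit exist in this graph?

Degrees: A:4, B:2, C:4, D:4, E:2, F:6, G:4, H:4, I:4
Every vertex has even degree and the edges form a single connected piece, so an Eulerian circuit exists.

Yes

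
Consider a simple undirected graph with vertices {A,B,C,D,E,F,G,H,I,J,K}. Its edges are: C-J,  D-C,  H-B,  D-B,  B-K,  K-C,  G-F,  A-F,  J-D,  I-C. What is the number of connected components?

Component: {E}
Component: {A, F, G}
Component: {B, C, D, H, I, J, K}

3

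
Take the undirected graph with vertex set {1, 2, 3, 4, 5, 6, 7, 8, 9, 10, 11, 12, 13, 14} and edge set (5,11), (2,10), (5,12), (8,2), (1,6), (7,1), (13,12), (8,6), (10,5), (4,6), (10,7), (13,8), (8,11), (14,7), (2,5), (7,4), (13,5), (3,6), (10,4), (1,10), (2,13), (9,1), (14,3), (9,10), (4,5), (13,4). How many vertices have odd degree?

Degrees: 1:4, 2:4, 3:2, 4:5, 5:6, 6:4, 7:4, 8:4, 9:2, 10:6, 11:2, 12:2, 13:5, 14:2
Odd-degree vertices: 4, 13.

2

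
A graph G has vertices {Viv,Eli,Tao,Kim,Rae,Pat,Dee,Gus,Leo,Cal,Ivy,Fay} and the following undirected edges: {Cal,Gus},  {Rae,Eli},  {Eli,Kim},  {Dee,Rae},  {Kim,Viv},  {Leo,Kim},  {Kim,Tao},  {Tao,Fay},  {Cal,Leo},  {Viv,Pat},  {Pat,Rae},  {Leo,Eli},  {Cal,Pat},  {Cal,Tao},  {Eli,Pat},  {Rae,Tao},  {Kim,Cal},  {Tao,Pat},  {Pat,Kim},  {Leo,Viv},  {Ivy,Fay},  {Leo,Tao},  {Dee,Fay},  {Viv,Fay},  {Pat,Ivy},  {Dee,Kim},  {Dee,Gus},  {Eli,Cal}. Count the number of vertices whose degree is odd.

Degrees: Viv:4, Eli:5, Tao:6, Kim:7, Rae:4, Pat:7, Dee:4, Gus:2, Leo:5, Cal:6, Ivy:2, Fay:4
Odd-degree vertices: Eli, Kim, Pat, Leo.

4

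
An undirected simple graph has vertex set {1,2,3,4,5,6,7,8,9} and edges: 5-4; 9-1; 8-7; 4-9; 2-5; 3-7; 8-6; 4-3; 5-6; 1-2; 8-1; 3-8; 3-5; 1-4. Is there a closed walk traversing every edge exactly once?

Degrees: 1:4, 2:2, 3:4, 4:4, 5:4, 6:2, 7:2, 8:4, 9:2
Every vertex has even degree and the edges form a single connected piece, so an Eulerian circuit exists.

Yes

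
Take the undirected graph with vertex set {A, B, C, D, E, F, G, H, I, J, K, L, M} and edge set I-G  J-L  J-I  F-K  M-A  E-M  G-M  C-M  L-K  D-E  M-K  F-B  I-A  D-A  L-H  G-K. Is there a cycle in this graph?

The graph has 13 vertices, 16 edges, and 1 connected component.
One cycle is A-D-E-M-K-L-J-I-A.

Yes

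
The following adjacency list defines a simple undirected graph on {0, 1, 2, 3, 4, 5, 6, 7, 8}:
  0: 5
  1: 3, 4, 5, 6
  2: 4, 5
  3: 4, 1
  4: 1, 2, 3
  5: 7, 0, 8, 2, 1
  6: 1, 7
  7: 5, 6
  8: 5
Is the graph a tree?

No

The graph has 9 vertices and 11 edges.
A tree on 9 vertices has exactly 8 edges; this graph has 11, so it contains a cycle and is not a tree.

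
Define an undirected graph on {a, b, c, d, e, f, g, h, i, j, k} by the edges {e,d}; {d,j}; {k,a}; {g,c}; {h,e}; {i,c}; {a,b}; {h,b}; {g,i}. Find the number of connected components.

Component: {f}
Component: {c, g, i}
Component: {a, b, d, e, h, j, k}

3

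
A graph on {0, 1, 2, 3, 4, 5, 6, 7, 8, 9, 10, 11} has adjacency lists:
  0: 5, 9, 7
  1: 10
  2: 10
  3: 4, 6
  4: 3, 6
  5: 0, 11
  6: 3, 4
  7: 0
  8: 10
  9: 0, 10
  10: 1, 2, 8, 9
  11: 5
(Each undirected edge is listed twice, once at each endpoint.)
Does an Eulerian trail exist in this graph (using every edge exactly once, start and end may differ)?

No

Degrees: 0:3, 1:1, 2:1, 3:2, 4:2, 5:2, 6:2, 7:1, 8:1, 9:2, 10:4, 11:1
Odd-degree vertices: 0, 1, 2, 7, 8, 11 (6 total).
With 6 odd-degree vertices (more than two), no single trail can use every edge.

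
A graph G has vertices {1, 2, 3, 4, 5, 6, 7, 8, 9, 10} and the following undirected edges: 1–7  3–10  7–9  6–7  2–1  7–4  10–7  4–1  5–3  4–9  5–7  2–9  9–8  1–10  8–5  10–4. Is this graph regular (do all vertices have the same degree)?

No

Degrees: 1:4, 2:2, 3:2, 4:4, 5:3, 6:1, 7:6, 8:2, 9:4, 10:4
Degrees are not all equal (e.g. deg(6)=1 but deg(7)=6); not regular.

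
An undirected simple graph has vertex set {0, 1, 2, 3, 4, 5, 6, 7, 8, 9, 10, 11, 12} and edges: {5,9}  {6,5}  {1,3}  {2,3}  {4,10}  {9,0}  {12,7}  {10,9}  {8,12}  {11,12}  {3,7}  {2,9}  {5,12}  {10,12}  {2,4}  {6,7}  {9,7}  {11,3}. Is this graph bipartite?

Yes

Partition the vertices as {3, 4, 6, 9, 12} vs {0, 1, 2, 5, 7, 8, 10, 11}. Each listed edge has one endpoint in each part, so the graph is bipartite.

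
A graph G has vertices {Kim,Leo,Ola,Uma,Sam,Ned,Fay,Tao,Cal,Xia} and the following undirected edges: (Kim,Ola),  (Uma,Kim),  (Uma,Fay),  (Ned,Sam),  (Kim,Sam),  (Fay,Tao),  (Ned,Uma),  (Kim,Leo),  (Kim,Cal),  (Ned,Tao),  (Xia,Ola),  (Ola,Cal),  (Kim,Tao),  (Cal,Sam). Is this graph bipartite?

Kim-Cal-Ola-Kim is an odd cycle (length 3), and a bipartite graph can contain only even cycles.

No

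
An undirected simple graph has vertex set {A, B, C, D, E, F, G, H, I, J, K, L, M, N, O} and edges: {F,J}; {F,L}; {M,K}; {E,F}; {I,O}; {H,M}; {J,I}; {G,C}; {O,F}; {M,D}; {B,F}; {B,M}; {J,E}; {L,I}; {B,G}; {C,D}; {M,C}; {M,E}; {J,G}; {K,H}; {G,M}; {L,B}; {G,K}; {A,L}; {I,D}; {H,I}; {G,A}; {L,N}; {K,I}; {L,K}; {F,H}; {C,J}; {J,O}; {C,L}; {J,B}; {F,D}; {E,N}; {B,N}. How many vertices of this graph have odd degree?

Degrees: A:2, B:6, C:5, D:4, E:4, F:7, G:6, H:4, I:6, J:7, K:5, L:7, M:7, N:3, O:3
Odd-degree vertices: C, F, J, K, L, M, N, O.

8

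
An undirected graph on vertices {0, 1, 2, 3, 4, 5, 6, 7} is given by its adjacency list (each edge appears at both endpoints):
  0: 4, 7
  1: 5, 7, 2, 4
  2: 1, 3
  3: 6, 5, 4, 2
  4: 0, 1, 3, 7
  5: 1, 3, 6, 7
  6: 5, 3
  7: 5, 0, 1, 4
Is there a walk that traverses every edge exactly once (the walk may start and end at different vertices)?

Yes

Degrees: 0:2, 1:4, 2:2, 3:4, 4:4, 5:4, 6:2, 7:4
Odd-degree vertices: none (0 total).
The non-isolated vertices are connected and exactly 0 have odd degree, so an Eulerian trail exists.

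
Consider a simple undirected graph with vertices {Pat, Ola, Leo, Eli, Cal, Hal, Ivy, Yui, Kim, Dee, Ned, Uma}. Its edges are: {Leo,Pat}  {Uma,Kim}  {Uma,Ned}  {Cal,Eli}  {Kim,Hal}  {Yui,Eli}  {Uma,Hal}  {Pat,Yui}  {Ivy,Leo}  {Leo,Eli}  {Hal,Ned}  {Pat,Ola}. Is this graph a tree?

|V| = 12, |E| = 12.
It splits into 3 components, so it cannot be a tree.

No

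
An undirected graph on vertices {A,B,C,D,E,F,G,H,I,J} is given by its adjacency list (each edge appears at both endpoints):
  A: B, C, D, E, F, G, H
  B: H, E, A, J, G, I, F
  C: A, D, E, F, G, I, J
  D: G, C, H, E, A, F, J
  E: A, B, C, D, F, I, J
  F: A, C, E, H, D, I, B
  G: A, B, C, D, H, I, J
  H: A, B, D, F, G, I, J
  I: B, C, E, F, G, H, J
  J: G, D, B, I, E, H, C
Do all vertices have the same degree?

Yes

Degrees: A:7, B:7, C:7, D:7, E:7, F:7, G:7, H:7, I:7, J:7
Every vertex has degree 7, so the graph is 7-regular.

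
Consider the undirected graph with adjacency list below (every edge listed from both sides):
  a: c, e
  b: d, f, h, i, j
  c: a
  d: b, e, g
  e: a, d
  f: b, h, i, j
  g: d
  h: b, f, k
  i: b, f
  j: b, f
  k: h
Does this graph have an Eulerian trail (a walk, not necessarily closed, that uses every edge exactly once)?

No

Degrees: a:2, b:5, c:1, d:3, e:2, f:4, g:1, h:3, i:2, j:2, k:1
Odd-degree vertices: b, c, d, g, h, k (6 total).
An Eulerian trail requires 0 or 2 odd-degree vertices; here there are 6.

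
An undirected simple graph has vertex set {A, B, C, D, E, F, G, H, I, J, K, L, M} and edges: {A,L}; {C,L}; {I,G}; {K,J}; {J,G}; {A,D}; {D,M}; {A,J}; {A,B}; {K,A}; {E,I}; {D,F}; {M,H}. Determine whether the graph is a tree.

|V| = 13, |E| = 13.
A tree on 13 vertices has exactly 12 edges; this graph has 13, so it contains a cycle and is not a tree.

No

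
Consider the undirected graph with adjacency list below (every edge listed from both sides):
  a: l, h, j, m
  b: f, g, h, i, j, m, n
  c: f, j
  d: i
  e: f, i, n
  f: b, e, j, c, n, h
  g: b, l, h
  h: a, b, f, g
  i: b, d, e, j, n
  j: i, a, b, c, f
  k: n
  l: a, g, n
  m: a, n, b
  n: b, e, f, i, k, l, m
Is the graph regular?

Degrees: a:4, b:7, c:2, d:1, e:3, f:6, g:3, h:4, i:5, j:5, k:1, l:3, m:3, n:7
Degrees are not all equal (e.g. deg(d)=1 but deg(b)=7); not regular.

No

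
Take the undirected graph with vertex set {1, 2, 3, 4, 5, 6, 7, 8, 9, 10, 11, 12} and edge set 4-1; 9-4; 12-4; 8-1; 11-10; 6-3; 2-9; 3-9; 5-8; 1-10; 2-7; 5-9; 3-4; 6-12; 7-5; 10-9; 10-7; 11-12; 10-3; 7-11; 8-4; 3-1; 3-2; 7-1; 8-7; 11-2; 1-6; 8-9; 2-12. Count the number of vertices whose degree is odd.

Degrees: 1:6, 2:5, 3:6, 4:5, 5:3, 6:3, 7:6, 8:5, 9:6, 10:5, 11:4, 12:4
Odd-degree vertices: 2, 4, 5, 6, 8, 10.

6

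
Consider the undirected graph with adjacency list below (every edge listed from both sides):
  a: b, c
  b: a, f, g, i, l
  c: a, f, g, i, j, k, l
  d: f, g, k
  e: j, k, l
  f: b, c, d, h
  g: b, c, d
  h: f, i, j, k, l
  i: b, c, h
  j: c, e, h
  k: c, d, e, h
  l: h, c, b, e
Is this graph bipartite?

Partition the vertices as {b, c, d, e, h} vs {a, f, g, i, j, k, l}. Each listed edge has one endpoint in each part, so the graph is bipartite.

Yes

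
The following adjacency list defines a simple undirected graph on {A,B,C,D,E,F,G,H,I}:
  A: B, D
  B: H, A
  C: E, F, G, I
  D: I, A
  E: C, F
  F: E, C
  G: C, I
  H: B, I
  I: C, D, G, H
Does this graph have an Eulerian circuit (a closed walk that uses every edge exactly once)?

Yes

Degrees: A:2, B:2, C:4, D:2, E:2, F:2, G:2, H:2, I:4
Every vertex has even degree and the edges form a single connected piece, so an Eulerian circuit exists.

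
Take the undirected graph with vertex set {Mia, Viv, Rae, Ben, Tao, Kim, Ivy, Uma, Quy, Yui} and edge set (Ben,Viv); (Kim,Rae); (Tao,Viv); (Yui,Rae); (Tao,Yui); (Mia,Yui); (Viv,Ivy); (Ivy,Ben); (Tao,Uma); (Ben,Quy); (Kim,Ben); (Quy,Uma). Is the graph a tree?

The graph has 10 vertices and 12 edges.
Connected but with 12 > 9 edges, so it has a cycle and is not a tree.

No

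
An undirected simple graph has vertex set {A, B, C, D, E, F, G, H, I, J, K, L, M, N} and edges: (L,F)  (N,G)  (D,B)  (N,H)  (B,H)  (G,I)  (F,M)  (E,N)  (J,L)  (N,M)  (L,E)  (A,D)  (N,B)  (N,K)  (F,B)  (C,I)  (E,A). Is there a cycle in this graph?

The graph has 14 vertices, 17 edges, and 1 connected component.
One cycle is E-N-M-F-L-E.

Yes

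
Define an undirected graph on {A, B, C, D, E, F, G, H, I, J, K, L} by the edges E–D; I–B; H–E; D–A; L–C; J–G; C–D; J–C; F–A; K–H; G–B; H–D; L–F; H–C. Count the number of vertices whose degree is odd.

2

Degrees: A:2, B:2, C:4, D:4, E:2, F:2, G:2, H:4, I:1, J:2, K:1, L:2
Odd-degree vertices: I, K.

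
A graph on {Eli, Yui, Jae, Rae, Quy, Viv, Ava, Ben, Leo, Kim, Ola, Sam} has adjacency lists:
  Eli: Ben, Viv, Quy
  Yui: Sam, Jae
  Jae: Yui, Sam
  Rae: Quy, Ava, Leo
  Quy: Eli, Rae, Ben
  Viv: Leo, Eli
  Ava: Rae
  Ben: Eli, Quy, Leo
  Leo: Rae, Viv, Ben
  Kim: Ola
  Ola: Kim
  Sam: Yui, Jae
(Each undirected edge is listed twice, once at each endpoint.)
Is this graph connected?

Component: {Kim, Ola}
Component: {Yui, Jae, Sam}
Component: {Eli, Rae, Quy, Viv, Ava, Ben, Leo}
No edge joins these 3 groups, so the graph is disconnected.

No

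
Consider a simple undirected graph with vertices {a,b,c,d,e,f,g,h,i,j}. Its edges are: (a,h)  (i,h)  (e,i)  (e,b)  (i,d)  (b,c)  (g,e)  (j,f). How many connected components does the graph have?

2

Component: {f, j}
Component: {a, b, c, d, e, g, h, i}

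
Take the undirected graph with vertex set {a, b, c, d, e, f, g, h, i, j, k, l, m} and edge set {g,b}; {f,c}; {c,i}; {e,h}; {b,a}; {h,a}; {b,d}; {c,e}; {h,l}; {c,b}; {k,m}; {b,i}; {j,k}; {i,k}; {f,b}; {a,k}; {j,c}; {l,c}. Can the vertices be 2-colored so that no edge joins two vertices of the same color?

b-f-c-b is an odd cycle (length 3), and a bipartite graph can contain only even cycles.

No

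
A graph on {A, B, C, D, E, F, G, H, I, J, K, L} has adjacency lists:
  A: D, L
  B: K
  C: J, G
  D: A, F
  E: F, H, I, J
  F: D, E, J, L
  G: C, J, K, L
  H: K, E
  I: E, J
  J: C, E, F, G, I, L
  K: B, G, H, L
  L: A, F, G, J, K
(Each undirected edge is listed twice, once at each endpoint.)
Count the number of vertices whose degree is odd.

Degrees: A:2, B:1, C:2, D:2, E:4, F:4, G:4, H:2, I:2, J:6, K:4, L:5
Odd-degree vertices: B, L.

2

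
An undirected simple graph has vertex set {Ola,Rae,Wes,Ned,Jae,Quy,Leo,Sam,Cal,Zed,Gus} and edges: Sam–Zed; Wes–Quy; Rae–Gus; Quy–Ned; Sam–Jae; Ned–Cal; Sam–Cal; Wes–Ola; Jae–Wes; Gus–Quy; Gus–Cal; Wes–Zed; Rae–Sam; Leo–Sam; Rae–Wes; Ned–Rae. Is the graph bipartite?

Yes

Partition the vertices as {Wes, Ned, Sam, Gus} vs {Ola, Rae, Jae, Quy, Leo, Cal, Zed}. Each listed edge has one endpoint in each part, so the graph is bipartite.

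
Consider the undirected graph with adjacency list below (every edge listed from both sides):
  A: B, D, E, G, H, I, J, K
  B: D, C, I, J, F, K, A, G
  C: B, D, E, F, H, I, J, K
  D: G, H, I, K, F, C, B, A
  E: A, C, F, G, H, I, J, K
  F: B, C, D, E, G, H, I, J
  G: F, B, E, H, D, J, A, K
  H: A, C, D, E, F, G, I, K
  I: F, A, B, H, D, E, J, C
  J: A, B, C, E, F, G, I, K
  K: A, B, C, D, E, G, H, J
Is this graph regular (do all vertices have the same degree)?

Degrees: A:8, B:8, C:8, D:8, E:8, F:8, G:8, H:8, I:8, J:8, K:8
Every vertex has degree 8, so the graph is 8-regular.

Yes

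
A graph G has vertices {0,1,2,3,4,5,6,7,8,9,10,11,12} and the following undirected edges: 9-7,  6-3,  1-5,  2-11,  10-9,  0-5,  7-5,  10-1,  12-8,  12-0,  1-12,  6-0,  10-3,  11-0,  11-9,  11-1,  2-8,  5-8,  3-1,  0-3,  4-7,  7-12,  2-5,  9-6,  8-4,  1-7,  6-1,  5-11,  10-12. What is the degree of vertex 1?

Neighbors of 1: 3, 5, 6, 7, 10, 11, 12.

7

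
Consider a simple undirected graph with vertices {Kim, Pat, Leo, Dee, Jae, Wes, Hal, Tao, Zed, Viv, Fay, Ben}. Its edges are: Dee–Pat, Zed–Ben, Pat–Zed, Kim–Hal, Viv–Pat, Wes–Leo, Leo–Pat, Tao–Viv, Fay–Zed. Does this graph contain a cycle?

The graph has 12 vertices, 9 edges, and 3 connected components.
Since 9 = 12 - 3, the graph is a forest and contains no cycle.

No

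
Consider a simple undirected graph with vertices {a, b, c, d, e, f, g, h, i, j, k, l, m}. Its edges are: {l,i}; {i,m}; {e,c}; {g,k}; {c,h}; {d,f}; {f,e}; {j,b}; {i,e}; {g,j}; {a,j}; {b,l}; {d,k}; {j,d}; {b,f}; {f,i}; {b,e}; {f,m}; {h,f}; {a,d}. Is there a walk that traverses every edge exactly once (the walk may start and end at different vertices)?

Degrees: a:2, b:4, c:2, d:4, e:4, f:6, g:2, h:2, i:4, j:4, k:2, l:2, m:2
Odd-degree vertices: none (0 total).
The non-isolated vertices are connected and exactly 0 have odd degree, so an Eulerian trail exists.

Yes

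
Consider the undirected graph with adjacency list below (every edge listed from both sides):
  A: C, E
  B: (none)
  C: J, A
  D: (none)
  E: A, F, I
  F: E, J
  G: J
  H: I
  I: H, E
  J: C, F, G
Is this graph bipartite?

The cycle C-A-E-F-J-C has length 5, which is odd, so the graph is not bipartite.

No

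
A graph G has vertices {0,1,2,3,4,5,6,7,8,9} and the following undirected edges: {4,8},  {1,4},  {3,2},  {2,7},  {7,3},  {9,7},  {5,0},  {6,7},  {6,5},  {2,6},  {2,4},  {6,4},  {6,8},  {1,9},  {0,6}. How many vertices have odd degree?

0

Degrees: 0:2, 1:2, 2:4, 3:2, 4:4, 5:2, 6:6, 7:4, 8:2, 9:2
Odd-degree vertices: none.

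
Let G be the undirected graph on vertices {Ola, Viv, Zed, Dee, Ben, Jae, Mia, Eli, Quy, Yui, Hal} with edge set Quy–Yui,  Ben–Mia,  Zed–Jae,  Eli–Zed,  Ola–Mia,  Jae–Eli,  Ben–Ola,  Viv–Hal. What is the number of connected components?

Component: {Dee}
Component: {Viv, Hal}
Component: {Quy, Yui}
Component: {Ola, Ben, Mia}
Component: {Zed, Jae, Eli}

5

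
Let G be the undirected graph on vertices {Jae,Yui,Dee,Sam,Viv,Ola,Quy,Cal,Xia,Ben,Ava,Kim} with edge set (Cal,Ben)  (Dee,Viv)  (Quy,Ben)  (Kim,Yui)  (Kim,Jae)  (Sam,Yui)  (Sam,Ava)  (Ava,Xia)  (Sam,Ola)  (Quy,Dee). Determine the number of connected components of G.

Component: {Dee, Viv, Quy, Cal, Ben}
Component: {Jae, Yui, Sam, Ola, Xia, Ava, Kim}

2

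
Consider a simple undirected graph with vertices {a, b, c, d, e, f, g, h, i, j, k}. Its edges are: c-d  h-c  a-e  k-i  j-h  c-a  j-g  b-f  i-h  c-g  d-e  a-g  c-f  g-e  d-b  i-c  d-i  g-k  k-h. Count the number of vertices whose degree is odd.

Degrees: a:3, b:2, c:6, d:4, e:3, f:2, g:5, h:4, i:4, j:2, k:3
Odd-degree vertices: a, e, g, k.

4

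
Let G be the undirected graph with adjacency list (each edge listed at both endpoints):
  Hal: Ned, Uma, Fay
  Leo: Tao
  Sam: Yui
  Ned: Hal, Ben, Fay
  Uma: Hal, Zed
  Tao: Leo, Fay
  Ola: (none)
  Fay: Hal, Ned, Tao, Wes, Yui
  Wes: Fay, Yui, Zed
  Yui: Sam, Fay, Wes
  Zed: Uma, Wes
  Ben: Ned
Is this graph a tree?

The graph has 12 vertices and 13 edges.
It is not connected, so it is not a tree.

No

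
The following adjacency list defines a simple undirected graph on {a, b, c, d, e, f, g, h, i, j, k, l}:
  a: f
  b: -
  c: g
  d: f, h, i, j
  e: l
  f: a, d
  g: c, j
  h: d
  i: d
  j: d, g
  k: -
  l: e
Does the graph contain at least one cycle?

The graph has 12 vertices, 8 edges, and 4 connected components.
A forest on 12 vertices with 4 components has exactly 8 edges, which matches — so no cycle.

No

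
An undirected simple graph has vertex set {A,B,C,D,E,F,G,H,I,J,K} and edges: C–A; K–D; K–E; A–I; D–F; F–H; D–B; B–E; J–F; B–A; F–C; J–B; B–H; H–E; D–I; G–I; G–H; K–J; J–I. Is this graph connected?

Yes

A breadth-first search from A visits A, B, C, I, J, H, D, E, F, G, K — all 11 vertices — so the graph is connected.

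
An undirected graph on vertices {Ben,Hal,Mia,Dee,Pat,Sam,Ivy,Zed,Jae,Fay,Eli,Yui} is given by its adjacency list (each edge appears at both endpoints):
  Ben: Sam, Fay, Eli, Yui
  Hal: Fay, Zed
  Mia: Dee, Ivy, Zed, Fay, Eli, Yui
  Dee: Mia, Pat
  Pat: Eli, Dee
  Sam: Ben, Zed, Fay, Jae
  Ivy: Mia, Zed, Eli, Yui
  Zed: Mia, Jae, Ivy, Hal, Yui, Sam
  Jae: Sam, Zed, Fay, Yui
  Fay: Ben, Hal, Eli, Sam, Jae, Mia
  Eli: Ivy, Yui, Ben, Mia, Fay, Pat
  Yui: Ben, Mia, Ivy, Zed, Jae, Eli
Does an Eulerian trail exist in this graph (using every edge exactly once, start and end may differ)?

Yes

Degrees: Ben:4, Hal:2, Mia:6, Dee:2, Pat:2, Sam:4, Ivy:4, Zed:6, Jae:4, Fay:6, Eli:6, Yui:6
Odd-degree vertices: none (0 total).
With 0 odd-degree vertices and all edges in one connected piece, an Eulerian trail exists.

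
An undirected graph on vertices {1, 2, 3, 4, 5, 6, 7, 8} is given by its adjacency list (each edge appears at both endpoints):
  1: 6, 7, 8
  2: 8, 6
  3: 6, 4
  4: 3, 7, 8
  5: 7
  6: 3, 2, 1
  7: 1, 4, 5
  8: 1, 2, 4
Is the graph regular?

Degrees: 1:3, 2:2, 3:2, 4:3, 5:1, 6:3, 7:3, 8:3
Degrees are not all equal (e.g. deg(5)=1 but deg(1)=3); not regular.

No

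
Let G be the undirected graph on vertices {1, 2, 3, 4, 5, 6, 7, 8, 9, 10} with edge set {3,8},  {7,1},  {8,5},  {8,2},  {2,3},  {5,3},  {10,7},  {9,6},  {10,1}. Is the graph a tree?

No

The graph has 10 vertices and 9 edges.
It is not connected, so it is not a tree.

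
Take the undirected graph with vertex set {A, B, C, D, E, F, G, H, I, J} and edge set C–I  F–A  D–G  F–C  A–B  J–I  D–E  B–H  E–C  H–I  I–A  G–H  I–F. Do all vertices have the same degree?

No

Degrees: A:3, B:2, C:3, D:2, E:2, F:3, G:2, H:3, I:5, J:1
Vertex J has degree 1 while I has degree 5, so the graph is not regular.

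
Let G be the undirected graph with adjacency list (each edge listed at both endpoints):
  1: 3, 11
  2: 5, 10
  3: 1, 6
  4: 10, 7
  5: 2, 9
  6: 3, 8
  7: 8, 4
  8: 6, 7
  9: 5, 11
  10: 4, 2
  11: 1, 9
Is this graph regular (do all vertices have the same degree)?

Degrees: 1:2, 2:2, 3:2, 4:2, 5:2, 6:2, 7:2, 8:2, 9:2, 10:2, 11:2
Every vertex has degree 2, so the graph is 2-regular.

Yes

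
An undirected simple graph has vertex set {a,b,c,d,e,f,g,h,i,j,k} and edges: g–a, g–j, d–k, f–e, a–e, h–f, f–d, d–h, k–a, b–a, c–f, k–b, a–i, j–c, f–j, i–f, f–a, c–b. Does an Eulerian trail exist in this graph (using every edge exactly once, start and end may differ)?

No

Degrees: a:6, b:3, c:3, d:3, e:2, f:7, g:2, h:2, i:2, j:3, k:3
Odd-degree vertices: b, c, d, f, j, k (6 total).
An Eulerian trail requires 0 or 2 odd-degree vertices; here there are 6.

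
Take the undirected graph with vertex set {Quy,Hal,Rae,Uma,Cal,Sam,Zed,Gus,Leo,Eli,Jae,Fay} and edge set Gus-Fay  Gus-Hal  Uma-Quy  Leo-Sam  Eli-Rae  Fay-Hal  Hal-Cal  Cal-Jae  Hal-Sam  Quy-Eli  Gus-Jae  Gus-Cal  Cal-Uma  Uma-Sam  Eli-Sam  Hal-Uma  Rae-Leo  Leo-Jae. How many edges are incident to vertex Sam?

4

Neighbors of Sam: Hal, Uma, Leo, Eli.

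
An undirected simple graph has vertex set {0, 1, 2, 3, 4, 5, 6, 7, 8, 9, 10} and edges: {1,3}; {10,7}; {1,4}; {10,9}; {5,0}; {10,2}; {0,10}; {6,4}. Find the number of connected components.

Component: {8}
Component: {1, 3, 4, 6}
Component: {0, 2, 5, 7, 9, 10}

3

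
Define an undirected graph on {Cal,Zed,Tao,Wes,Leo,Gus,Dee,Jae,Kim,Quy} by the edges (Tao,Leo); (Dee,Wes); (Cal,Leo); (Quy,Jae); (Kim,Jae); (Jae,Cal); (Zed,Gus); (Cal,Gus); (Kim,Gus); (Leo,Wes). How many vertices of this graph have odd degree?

8

Degrees: Cal:3, Zed:1, Tao:1, Wes:2, Leo:3, Gus:3, Dee:1, Jae:3, Kim:2, Quy:1
Odd-degree vertices: Cal, Zed, Tao, Leo, Gus, Dee, Jae, Quy.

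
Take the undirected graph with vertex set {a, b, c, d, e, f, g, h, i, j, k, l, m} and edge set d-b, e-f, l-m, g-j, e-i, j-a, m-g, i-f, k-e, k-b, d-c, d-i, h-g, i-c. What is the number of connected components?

Component: {a, g, h, j, l, m}
Component: {b, c, d, e, f, i, k}

2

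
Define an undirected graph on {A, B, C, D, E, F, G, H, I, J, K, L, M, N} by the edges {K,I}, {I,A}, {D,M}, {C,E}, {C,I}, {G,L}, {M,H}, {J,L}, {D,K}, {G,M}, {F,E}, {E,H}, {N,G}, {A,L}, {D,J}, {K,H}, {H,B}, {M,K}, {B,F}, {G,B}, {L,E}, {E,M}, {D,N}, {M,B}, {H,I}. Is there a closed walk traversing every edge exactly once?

Degrees: A:2, B:4, C:2, D:4, E:5, F:2, G:4, H:5, I:4, J:2, K:4, L:4, M:6, N:2
Vertices with odd degree: E, H. An Eulerian circuit requires all degrees even.

No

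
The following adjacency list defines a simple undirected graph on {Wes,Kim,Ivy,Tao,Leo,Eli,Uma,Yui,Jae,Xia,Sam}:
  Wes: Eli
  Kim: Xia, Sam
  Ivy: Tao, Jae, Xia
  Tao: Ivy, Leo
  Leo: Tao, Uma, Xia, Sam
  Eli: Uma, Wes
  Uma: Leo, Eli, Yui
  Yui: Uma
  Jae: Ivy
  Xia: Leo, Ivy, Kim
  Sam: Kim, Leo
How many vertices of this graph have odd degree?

6

Degrees: Wes:1, Kim:2, Ivy:3, Tao:2, Leo:4, Eli:2, Uma:3, Yui:1, Jae:1, Xia:3, Sam:2
Odd-degree vertices: Wes, Ivy, Uma, Yui, Jae, Xia.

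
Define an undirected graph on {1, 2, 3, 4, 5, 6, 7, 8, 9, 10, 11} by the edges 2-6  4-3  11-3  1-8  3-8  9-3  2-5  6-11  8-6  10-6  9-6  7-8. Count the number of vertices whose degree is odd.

6

Degrees: 1:1, 2:2, 3:4, 4:1, 5:1, 6:5, 7:1, 8:4, 9:2, 10:1, 11:2
Odd-degree vertices: 1, 4, 5, 6, 7, 10.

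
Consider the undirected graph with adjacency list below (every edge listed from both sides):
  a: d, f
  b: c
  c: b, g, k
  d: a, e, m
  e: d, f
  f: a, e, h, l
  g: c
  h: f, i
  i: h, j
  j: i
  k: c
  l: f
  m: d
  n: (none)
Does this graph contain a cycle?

Yes

The graph has 14 vertices, 12 edges, and 3 connected components.
One cycle is a-f-e-d-a.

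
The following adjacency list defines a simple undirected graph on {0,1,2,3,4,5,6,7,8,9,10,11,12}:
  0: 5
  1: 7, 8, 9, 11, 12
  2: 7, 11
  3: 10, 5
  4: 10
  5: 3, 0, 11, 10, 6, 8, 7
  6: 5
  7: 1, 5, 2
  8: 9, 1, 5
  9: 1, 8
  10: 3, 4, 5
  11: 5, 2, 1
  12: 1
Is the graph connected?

Yes

Starting from 0 and exploring outward reaches every vertex (0, 5, 7, 10, 3, 6, 11, 8, 1, 2, 4, 9, 12); the graph is connected.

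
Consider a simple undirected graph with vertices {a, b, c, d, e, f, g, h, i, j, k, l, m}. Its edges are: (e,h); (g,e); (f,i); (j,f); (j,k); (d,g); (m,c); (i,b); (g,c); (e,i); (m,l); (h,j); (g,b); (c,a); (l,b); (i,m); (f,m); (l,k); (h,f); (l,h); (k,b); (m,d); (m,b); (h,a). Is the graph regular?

Degrees: a:2, b:5, c:3, d:2, e:3, f:4, g:4, h:5, i:4, j:3, k:3, l:4, m:6
Degrees are not all equal (e.g. deg(a)=2 but deg(m)=6); not regular.

No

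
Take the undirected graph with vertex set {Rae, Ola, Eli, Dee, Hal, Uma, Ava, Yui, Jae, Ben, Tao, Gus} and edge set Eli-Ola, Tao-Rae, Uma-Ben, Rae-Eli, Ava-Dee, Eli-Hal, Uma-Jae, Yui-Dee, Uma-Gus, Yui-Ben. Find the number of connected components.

Component: {Rae, Ola, Eli, Hal, Tao}
Component: {Dee, Uma, Ava, Yui, Jae, Ben, Gus}

2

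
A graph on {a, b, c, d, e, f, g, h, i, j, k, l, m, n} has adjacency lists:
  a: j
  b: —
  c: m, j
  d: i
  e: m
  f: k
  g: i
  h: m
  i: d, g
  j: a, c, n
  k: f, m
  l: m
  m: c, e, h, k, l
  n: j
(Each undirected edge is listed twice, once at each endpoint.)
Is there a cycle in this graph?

The graph has 14 vertices, 11 edges, and 3 connected components.
A forest on 14 vertices with 3 components has exactly 11 edges, which matches — so no cycle.

No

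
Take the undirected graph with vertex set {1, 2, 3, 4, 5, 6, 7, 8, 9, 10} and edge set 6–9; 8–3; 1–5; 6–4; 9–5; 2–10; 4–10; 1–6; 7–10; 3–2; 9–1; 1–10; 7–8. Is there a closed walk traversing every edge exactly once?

No

Degrees: 1:4, 2:2, 3:2, 4:2, 5:2, 6:3, 7:2, 8:2, 9:3, 10:4
Vertices with odd degree: 6, 9. An Eulerian circuit requires all degrees even.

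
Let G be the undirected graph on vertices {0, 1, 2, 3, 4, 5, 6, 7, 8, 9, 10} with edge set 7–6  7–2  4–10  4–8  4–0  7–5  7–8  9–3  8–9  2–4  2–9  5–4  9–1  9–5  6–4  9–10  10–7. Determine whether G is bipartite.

Color {4, 7, 9} black and {0, 1, 2, 3, 5, 6, 8, 10} white. No edge joins two same-colored vertices, so the graph is bipartite.

Yes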